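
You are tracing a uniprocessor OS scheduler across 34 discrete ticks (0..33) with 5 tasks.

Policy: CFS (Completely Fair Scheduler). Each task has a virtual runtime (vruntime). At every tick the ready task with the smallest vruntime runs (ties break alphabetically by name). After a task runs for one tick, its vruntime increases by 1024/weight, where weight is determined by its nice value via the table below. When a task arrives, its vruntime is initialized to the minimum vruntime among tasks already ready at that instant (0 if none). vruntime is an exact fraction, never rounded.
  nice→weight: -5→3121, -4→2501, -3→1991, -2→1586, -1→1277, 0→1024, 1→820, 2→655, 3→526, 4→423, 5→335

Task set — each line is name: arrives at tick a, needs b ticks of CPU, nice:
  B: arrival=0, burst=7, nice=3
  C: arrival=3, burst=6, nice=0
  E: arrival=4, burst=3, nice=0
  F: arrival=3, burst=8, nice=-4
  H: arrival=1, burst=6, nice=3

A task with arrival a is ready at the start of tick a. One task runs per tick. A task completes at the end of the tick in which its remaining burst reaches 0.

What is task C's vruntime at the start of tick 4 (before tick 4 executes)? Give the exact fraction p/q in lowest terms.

vruntime(C, start of tick 4) = 1024/263

t=0: vr[B=0] → run B
t=1: vr[B=512/263 H=512/263] → run B
t=2: vr[B=1024/263 H=512/263] → run H
t=3: vr[B=1024/263 C=1024/263 F=1024/263 H=1024/263] → run B
t=4: vr[B=1536/263 C=1024/263 E=1024/263 F=1024/263 H=1024/263] → run C
t=5: vr[B=1536/263 C=1287/263 E=1024/263 F=1024/263 H=1024/263] → run E
t=6: vr[B=1536/263 C=1287/263 E=1287/263 F=1024/263 H=1024/263] → run F
t=7: vr[B=1536/263 C=1287/263 E=1287/263 F=2830336/657763 H=1024/263] → run H
t=8: vr[B=1536/263 C=1287/263 E=1287/263 F=2830336/657763 H=1536/263] → run F
t=9: vr[B=1536/263 C=1287/263 E=1287/263 F=3099648/657763 H=1536/263] → run F
t=10: vr[B=1536/263 C=1287/263 E=1287/263 F=3368960/657763 H=1536/263] → run C
t=11: vr[B=1536/263 C=1550/263 E=1287/263 F=3368960/657763 H=1536/263] → run E
t=12: vr[B=1536/263 C=1550/263 E=1550/263 F=3368960/657763 H=1536/263] → run F
t=13: vr[B=1536/263 C=1550/263 E=1550/263 F=3638272/657763 H=1536/263] → run F
t=14: vr[B=1536/263 C=1550/263 E=1550/263 F=3907584/657763 H=1536/263] → run B
t=15: vr[B=2048/263 C=1550/263 E=1550/263 F=3907584/657763 H=1536/263] → run H
t=16: vr[B=2048/263 C=1550/263 E=1550/263 F=3907584/657763 H=2048/263] → run C
t=17: vr[B=2048/263 C=1813/263 E=1550/263 F=3907584/657763 H=2048/263] → run E
t=18: vr[B=2048/263 C=1813/263 F=3907584/657763 H=2048/263] → run F
t=19: vr[B=2048/263 C=1813/263 F=4176896/657763 H=2048/263] → run F
t=20: vr[B=2048/263 C=1813/263 F=4446208/657763 H=2048/263] → run F
t=21: vr[B=2048/263 C=1813/263 H=2048/263] → run C
t=22: vr[B=2048/263 C=2076/263 H=2048/263] → run B
t=23: vr[B=2560/263 C=2076/263 H=2048/263] → run H
t=24: vr[B=2560/263 C=2076/263 H=2560/263] → run C
t=25: vr[B=2560/263 C=2339/263 H=2560/263] → run C
t=26: vr[B=2560/263 H=2560/263] → run B
t=27: vr[B=3072/263 H=2560/263] → run H
t=28: vr[B=3072/263 H=3072/263] → run B
t=29: vr[H=3072/263] → run H
t=30: (idle)
t=31: (idle)
t=32: (idle)
t=33: (idle)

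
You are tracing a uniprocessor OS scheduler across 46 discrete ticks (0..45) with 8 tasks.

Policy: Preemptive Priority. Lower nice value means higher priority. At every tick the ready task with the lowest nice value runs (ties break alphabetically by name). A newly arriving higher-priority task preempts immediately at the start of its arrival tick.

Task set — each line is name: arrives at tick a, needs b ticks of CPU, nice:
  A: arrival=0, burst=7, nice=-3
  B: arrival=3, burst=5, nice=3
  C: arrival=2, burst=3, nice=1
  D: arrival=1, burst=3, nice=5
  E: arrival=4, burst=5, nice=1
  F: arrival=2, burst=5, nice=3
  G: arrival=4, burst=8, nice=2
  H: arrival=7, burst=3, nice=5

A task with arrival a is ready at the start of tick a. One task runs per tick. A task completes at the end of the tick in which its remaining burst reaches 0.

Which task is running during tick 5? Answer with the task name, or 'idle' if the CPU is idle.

running at tick 5 = A

t=0: ready={A} → run A
t=1: ready={A,D} → run A
t=2: ready={A,C,D,F} → run A
t=3: ready={A,B,C,D,F} → run A
t=4: ready={A,B,C,D,E,F,G} → run A
t=5: ready={A,B,C,D,E,F,G} → run A
t=6: ready={A,B,C,D,E,F,G} → run A
t=7: ready={B,C,D,E,F,G,H} → run C
t=8: ready={B,C,D,E,F,G,H} → run C
t=9: ready={B,C,D,E,F,G,H} → run C
t=10: ready={B,D,E,F,G,H} → run E
t=11: ready={B,D,E,F,G,H} → run E
t=12: ready={B,D,E,F,G,H} → run E
t=13: ready={B,D,E,F,G,H} → run E
t=14: ready={B,D,E,F,G,H} → run E
t=15: ready={B,D,F,G,H} → run G
t=16: ready={B,D,F,G,H} → run G
t=17: ready={B,D,F,G,H} → run G
t=18: ready={B,D,F,G,H} → run G
t=19: ready={B,D,F,G,H} → run G
t=20: ready={B,D,F,G,H} → run G
t=21: ready={B,D,F,G,H} → run G
t=22: ready={B,D,F,G,H} → run G
t=23: ready={B,D,F,H} → run B
t=24: ready={B,D,F,H} → run B
t=25: ready={B,D,F,H} → run B
t=26: ready={B,D,F,H} → run B
t=27: ready={B,D,F,H} → run B
t=28: ready={D,F,H} → run F
t=29: ready={D,F,H} → run F
t=30: ready={D,F,H} → run F
t=31: ready={D,F,H} → run F
t=32: ready={D,F,H} → run F
t=33: ready={D,H} → run D
t=34: ready={D,H} → run D
t=35: ready={D,H} → run D
t=36: ready={H} → run H
t=37: ready={H} → run H
t=38: ready={H} → run H
t=39: (idle)
t=40: (idle)
t=41: (idle)
t=42: (idle)
t=43: (idle)
t=44: (idle)
t=45: (idle)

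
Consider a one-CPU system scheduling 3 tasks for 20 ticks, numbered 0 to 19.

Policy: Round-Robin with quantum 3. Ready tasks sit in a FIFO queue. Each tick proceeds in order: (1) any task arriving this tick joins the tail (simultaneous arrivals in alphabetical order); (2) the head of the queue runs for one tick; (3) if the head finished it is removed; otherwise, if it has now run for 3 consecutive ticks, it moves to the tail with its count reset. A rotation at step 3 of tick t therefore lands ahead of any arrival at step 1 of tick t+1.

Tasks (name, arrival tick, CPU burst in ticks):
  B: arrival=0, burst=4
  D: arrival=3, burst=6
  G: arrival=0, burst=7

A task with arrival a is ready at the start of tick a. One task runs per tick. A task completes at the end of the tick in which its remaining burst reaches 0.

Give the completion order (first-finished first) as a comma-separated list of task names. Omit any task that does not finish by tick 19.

t=0: queue=[B,G] q_used=0 → run B
t=1: queue=[B,G] q_used=1 → run B
t=2: queue=[B,G] q_used=2 → run B
t=3: queue=[G,B,D] q_used=0 → run G
t=4: queue=[G,B,D] q_used=1 → run G
t=5: queue=[G,B,D] q_used=2 → run G
t=6: queue=[B,D,G] q_used=0 → run B
t=7: queue=[D,G] q_used=0 → run D
t=8: queue=[D,G] q_used=1 → run D
t=9: queue=[D,G] q_used=2 → run D
t=10: queue=[G,D] q_used=0 → run G
t=11: queue=[G,D] q_used=1 → run G
t=12: queue=[G,D] q_used=2 → run G
t=13: queue=[D,G] q_used=0 → run D
t=14: queue=[D,G] q_used=1 → run D
t=15: queue=[D,G] q_used=2 → run D
t=16: queue=[G] q_used=0 → run G
t=17: (idle)
t=18: (idle)
t=19: (idle)

completion order = B, D, G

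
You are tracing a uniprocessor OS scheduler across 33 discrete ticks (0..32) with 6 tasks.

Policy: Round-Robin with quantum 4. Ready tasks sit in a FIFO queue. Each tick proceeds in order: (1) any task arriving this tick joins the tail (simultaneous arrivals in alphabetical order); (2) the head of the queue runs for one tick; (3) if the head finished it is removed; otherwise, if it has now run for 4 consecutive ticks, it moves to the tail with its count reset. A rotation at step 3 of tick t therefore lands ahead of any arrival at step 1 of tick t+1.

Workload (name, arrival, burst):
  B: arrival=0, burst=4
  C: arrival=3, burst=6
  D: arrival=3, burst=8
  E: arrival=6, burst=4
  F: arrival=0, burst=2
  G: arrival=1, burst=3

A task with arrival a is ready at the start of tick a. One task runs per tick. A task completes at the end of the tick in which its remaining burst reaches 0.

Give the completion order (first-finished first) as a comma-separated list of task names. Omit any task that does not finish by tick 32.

completion order = B, F, G, E, C, D

t=0: queue=[B,F] q_used=0 → run B
t=1: queue=[B,F,G] q_used=1 → run B
t=2: queue=[B,F,G] q_used=2 → run B
t=3: queue=[B,F,G,C,D] q_used=3 → run B
t=4: queue=[F,G,C,D] q_used=0 → run F
t=5: queue=[F,G,C,D] q_used=1 → run F
t=6: queue=[G,C,D,E] q_used=0 → run G
t=7: queue=[G,C,D,E] q_used=1 → run G
t=8: queue=[G,C,D,E] q_used=2 → run G
t=9: queue=[C,D,E] q_used=0 → run C
t=10: queue=[C,D,E] q_used=1 → run C
t=11: queue=[C,D,E] q_used=2 → run C
t=12: queue=[C,D,E] q_used=3 → run C
t=13: queue=[D,E,C] q_used=0 → run D
t=14: queue=[D,E,C] q_used=1 → run D
t=15: queue=[D,E,C] q_used=2 → run D
t=16: queue=[D,E,C] q_used=3 → run D
t=17: queue=[E,C,D] q_used=0 → run E
t=18: queue=[E,C,D] q_used=1 → run E
t=19: queue=[E,C,D] q_used=2 → run E
t=20: queue=[E,C,D] q_used=3 → run E
t=21: queue=[C,D] q_used=0 → run C
t=22: queue=[C,D] q_used=1 → run C
t=23: queue=[D] q_used=0 → run D
t=24: queue=[D] q_used=1 → run D
t=25: queue=[D] q_used=2 → run D
t=26: queue=[D] q_used=3 → run D
t=27: (idle)
t=28: (idle)
t=29: (idle)
t=30: (idle)
t=31: (idle)
t=32: (idle)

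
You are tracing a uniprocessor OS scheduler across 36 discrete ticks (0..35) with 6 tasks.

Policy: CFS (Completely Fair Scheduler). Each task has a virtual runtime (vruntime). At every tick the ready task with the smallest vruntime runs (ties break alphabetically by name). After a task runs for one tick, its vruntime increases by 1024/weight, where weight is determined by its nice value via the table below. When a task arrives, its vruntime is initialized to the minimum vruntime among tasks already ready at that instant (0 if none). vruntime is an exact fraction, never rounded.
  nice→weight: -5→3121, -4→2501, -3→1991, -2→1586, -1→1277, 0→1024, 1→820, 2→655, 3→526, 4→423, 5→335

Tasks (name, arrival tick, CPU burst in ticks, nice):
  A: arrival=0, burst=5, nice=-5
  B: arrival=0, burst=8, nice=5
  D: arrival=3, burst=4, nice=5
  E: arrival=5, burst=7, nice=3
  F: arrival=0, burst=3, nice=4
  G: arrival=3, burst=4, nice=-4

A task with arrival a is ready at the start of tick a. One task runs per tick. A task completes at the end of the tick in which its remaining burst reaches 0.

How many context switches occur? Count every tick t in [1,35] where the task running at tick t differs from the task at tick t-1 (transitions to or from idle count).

context switches = 27

t=0: vr[A=0 B=0 F=0] → run A
t=1: vr[A=1024/3121 B=0 F=0] → run B
t=2: vr[A=1024/3121 B=1024/335 F=0] → run F
t=3: vr[A=1024/3121 B=1024/335 D=1024/3121 F=1024/423 G=1024/3121] → run A
t=4: vr[A=2048/3121 B=1024/335 D=1024/3121 F=1024/423 G=1024/3121] → run D
t=5: vr[A=2048/3121 B=1024/335 D=3538944/1045535 E=1024/3121 F=1024/423 G=1024/3121] → run E
t=6: vr[A=2048/3121 B=1024/335 D=3538944/1045535 E=1867264/820823 F=1024/423 G=1024/3121] → run G
t=7: vr[A=2048/3121 B=1024/335 D=3538944/1045535 E=1867264/820823 F=1024/423 G=5756928/7805621] → run A
t=8: vr[A=3072/3121 B=1024/335 D=3538944/1045535 E=1867264/820823 F=1024/423 G=5756928/7805621] → run G
t=9: vr[A=3072/3121 B=1024/335 D=3538944/1045535 E=1867264/820823 F=1024/423 G=8952832/7805621] → run A
t=10: vr[A=4096/3121 B=1024/335 D=3538944/1045535 E=1867264/820823 F=1024/423 G=8952832/7805621] → run G
t=11: vr[A=4096/3121 B=1024/335 D=3538944/1045535 E=1867264/820823 F=1024/423 G=12148736/7805621] → run A
t=12: vr[B=1024/335 D=3538944/1045535 E=1867264/820823 F=1024/423 G=12148736/7805621] → run G
t=13: vr[B=1024/335 D=3538944/1045535 E=1867264/820823 F=1024/423] → run E
t=14: vr[B=1024/335 D=3538944/1045535 E=3465216/820823 F=1024/423] → run F
t=15: vr[B=1024/335 D=3538944/1045535 E=3465216/820823 F=2048/423] → run B
t=16: vr[B=2048/335 D=3538944/1045535 E=3465216/820823 F=2048/423] → run D
t=17: vr[B=2048/335 D=6734848/1045535 E=3465216/820823 F=2048/423] → run E
t=18: vr[B=2048/335 D=6734848/1045535 E=5063168/820823 F=2048/423] → run F
t=19: vr[B=2048/335 D=6734848/1045535 E=5063168/820823] → run B
t=20: vr[B=3072/335 D=6734848/1045535 E=5063168/820823] → run E
t=21: vr[B=3072/335 D=6734848/1045535 E=6661120/820823] → run D
t=22: vr[B=3072/335 D=9930752/1045535 E=6661120/820823] → run E
t=23: vr[B=3072/335 D=9930752/1045535 E=8259072/820823] → run B
t=24: vr[B=4096/335 D=9930752/1045535 E=8259072/820823] → run D
t=25: vr[B=4096/335 E=8259072/820823] → run E
t=26: vr[B=4096/335 E=9857024/820823] → run E
t=27: vr[B=4096/335] → run B
t=28: vr[B=1024/67] → run B
t=29: vr[B=6144/335] → run B
t=30: vr[B=7168/335] → run B
t=31: (idle)
t=32: (idle)
t=33: (idle)
t=34: (idle)
t=35: (idle)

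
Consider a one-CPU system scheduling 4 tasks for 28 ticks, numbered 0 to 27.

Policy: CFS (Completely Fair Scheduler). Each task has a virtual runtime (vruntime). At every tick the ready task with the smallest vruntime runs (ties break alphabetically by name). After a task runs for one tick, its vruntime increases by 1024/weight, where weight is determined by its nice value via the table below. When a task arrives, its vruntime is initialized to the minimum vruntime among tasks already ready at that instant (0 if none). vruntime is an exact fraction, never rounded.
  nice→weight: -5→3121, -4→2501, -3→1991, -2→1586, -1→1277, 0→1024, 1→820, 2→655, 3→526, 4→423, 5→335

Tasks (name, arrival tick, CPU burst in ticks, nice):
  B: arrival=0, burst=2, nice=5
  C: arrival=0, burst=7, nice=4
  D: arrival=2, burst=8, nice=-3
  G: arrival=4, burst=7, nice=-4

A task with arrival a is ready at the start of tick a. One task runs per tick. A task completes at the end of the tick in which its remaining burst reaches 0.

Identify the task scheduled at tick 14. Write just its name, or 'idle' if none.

running at tick 14 = C

t=0: vr[B=0 C=0] → run B
t=1: vr[B=1024/335 C=0] → run C
t=2: vr[B=1024/335 C=1024/423 D=1024/423] → run C
t=3: vr[B=1024/335 C=2048/423 D=1024/423] → run D
t=4: vr[B=1024/335 C=2048/423 D=2471936/842193 G=2471936/842193] → run D
t=5: vr[B=1024/335 C=2048/423 D=2905088/842193 G=2471936/842193] → run G
t=6: vr[B=1024/335 C=2048/423 D=2905088/842193 G=7044717568/2106324693] → run B
t=7: vr[C=2048/423 D=2905088/842193 G=7044717568/2106324693] → run G
t=8: vr[C=2048/423 D=2905088/842193 G=7907123200/2106324693] → run D
t=9: vr[C=2048/423 D=3338240/842193 G=7907123200/2106324693] → run G
t=10: vr[C=2048/423 D=3338240/842193 G=8769528832/2106324693] → run D
t=11: vr[C=2048/423 D=3771392/842193 G=8769528832/2106324693] → run G
t=12: vr[C=2048/423 D=3771392/842193 G=9631934464/2106324693] → run D
t=13: vr[C=2048/423 D=4204544/842193 G=9631934464/2106324693] → run G
t=14: vr[C=2048/423 D=4204544/842193 G=10494340096/2106324693] → run C
t=15: vr[C=1024/141 D=4204544/842193 G=10494340096/2106324693] → run G
t=16: vr[C=1024/141 D=4204544/842193 G=11356745728/2106324693] → run D
t=17: vr[C=1024/141 D=4637696/842193 G=11356745728/2106324693] → run G
t=18: vr[C=1024/141 D=4637696/842193] → run D
t=19: vr[C=1024/141 D=5070848/842193] → run D
t=20: vr[C=1024/141] → run C
t=21: vr[C=4096/423] → run C
t=22: vr[C=5120/423] → run C
t=23: vr[C=2048/141] → run C
t=24: (idle)
t=25: (idle)
t=26: (idle)
t=27: (idle)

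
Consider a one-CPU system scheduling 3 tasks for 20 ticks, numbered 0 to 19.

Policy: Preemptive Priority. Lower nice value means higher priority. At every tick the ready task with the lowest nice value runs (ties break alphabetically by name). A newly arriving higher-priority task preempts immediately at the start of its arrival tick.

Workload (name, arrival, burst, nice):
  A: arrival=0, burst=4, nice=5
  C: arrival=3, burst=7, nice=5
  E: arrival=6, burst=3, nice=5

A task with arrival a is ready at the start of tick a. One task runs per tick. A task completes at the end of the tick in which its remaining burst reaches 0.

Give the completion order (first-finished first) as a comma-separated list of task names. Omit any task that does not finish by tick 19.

completion order = A, C, E

t=0: ready={A} → run A
t=1: ready={A} → run A
t=2: ready={A} → run A
t=3: ready={A,C} → run A
t=4: ready={C} → run C
t=5: ready={C} → run C
t=6: ready={C,E} → run C
t=7: ready={C,E} → run C
t=8: ready={C,E} → run C
t=9: ready={C,E} → run C
t=10: ready={C,E} → run C
t=11: ready={E} → run E
t=12: ready={E} → run E
t=13: ready={E} → run E
t=14: (idle)
t=15: (idle)
t=16: (idle)
t=17: (idle)
t=18: (idle)
t=19: (idle)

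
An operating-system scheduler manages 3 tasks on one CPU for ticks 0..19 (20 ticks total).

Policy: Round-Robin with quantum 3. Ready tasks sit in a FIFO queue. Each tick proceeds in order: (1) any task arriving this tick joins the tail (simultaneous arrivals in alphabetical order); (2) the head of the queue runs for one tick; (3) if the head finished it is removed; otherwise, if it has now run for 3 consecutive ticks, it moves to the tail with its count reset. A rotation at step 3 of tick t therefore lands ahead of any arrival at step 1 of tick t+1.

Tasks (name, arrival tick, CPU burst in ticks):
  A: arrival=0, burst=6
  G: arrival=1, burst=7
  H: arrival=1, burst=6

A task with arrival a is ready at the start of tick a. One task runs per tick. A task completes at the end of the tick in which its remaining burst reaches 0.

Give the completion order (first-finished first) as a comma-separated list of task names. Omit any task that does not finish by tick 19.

t=0: queue=[A] q_used=0 → run A
t=1: queue=[A,G,H] q_used=1 → run A
t=2: queue=[A,G,H] q_used=2 → run A
t=3: queue=[G,H,A] q_used=0 → run G
t=4: queue=[G,H,A] q_used=1 → run G
t=5: queue=[G,H,A] q_used=2 → run G
t=6: queue=[H,A,G] q_used=0 → run H
t=7: queue=[H,A,G] q_used=1 → run H
t=8: queue=[H,A,G] q_used=2 → run H
t=9: queue=[A,G,H] q_used=0 → run A
t=10: queue=[A,G,H] q_used=1 → run A
t=11: queue=[A,G,H] q_used=2 → run A
t=12: queue=[G,H] q_used=0 → run G
t=13: queue=[G,H] q_used=1 → run G
t=14: queue=[G,H] q_used=2 → run G
t=15: queue=[H,G] q_used=0 → run H
t=16: queue=[H,G] q_used=1 → run H
t=17: queue=[H,G] q_used=2 → run H
t=18: queue=[G] q_used=0 → run G
t=19: (idle)

completion order = A, H, G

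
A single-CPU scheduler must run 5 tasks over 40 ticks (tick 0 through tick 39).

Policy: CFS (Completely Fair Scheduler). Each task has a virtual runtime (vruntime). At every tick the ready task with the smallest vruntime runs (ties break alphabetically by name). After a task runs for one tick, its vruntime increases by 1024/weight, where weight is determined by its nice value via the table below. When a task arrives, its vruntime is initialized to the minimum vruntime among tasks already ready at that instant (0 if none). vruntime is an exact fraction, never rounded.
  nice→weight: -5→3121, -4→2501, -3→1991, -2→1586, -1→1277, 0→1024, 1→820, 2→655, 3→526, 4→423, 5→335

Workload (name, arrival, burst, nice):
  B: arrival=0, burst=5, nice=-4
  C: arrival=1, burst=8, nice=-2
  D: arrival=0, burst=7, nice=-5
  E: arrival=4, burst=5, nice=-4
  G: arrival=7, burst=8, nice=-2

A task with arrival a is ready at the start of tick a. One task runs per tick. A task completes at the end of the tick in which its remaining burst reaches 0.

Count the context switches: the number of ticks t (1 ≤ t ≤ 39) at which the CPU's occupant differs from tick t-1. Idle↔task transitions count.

t=0: vr[B=0 D=0] → run B
t=1: vr[B=1024/2501 C=0 D=0] → run C
t=2: vr[B=1024/2501 C=512/793 D=0] → run D
t=3: vr[B=1024/2501 C=512/793 D=1024/3121] → run D
t=4: vr[B=1024/2501 C=512/793 D=2048/3121 E=1024/2501] → run B
t=5: vr[B=2048/2501 C=512/793 D=2048/3121 E=1024/2501] → run E
t=6: vr[B=2048/2501 C=512/793 D=2048/3121 E=2048/2501] → run C
t=7: vr[B=2048/2501 C=1024/793 D=2048/3121 E=2048/2501 G=2048/3121] → run D
t=8: vr[B=2048/2501 C=1024/793 D=3072/3121 E=2048/2501 G=2048/3121] → run G
t=9: vr[B=2048/2501 C=1024/793 D=3072/3121 E=2048/2501 G=3222016/2474953] → run B
t=10: vr[B=3072/2501 C=1024/793 D=3072/3121 E=2048/2501 G=3222016/2474953] → run E
t=11: vr[B=3072/2501 C=1024/793 D=3072/3121 E=3072/2501 G=3222016/2474953] → run D
t=12: vr[B=3072/2501 C=1024/793 D=4096/3121 E=3072/2501 G=3222016/2474953] → run B
t=13: vr[B=4096/2501 C=1024/793 D=4096/3121 E=3072/2501 G=3222016/2474953] → run E
t=14: vr[B=4096/2501 C=1024/793 D=4096/3121 E=4096/2501 G=3222016/2474953] → run C
t=15: vr[B=4096/2501 C=1536/793 D=4096/3121 E=4096/2501 G=3222016/2474953] → run G
t=16: vr[B=4096/2501 C=1536/793 D=4096/3121 E=4096/2501 G=4819968/2474953] → run D
t=17: vr[B=4096/2501 C=1536/793 D=5120/3121 E=4096/2501 G=4819968/2474953] → run B
t=18: vr[C=1536/793 D=5120/3121 E=4096/2501 G=4819968/2474953] → run E
t=19: vr[C=1536/793 D=5120/3121 E=5120/2501 G=4819968/2474953] → run D
t=20: vr[C=1536/793 D=6144/3121 E=5120/2501 G=4819968/2474953] → run C
t=21: vr[C=2048/793 D=6144/3121 E=5120/2501 G=4819968/2474953] → run G
t=22: vr[C=2048/793 D=6144/3121 E=5120/2501 G=6417920/2474953] → run D
t=23: vr[C=2048/793 E=5120/2501 G=6417920/2474953] → run E
t=24: vr[C=2048/793 G=6417920/2474953] → run C
t=25: vr[C=2560/793 G=6417920/2474953] → run G
t=26: vr[C=2560/793 G=8015872/2474953] → run C
t=27: vr[C=3072/793 G=8015872/2474953] → run G
t=28: vr[C=3072/793 G=9613824/2474953] → run C
t=29: vr[C=3584/793 G=9613824/2474953] → run G
t=30: vr[C=3584/793 G=11211776/2474953] → run C
t=31: vr[G=11211776/2474953] → run G
t=32: vr[G=12809728/2474953] → run G
t=33: (idle)
t=34: (idle)
t=35: (idle)
t=36: (idle)
t=37: (idle)
t=38: (idle)
t=39: (idle)

context switches = 31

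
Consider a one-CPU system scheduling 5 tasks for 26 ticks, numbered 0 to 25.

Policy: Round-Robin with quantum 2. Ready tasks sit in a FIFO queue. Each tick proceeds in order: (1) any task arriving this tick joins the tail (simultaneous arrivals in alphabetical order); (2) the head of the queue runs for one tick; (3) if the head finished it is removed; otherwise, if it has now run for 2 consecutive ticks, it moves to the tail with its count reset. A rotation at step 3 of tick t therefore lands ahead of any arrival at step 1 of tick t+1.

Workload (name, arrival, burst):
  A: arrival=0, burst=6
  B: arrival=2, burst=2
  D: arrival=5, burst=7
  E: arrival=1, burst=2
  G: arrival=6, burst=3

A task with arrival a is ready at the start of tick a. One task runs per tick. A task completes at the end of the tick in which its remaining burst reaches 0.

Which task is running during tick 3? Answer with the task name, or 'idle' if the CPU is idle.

running at tick 3 = E

t=0: queue=[A] q_used=0 → run A
t=1: queue=[A,E] q_used=1 → run A
t=2: queue=[E,A,B] q_used=0 → run E
t=3: queue=[E,A,B] q_used=1 → run E
t=4: queue=[A,B] q_used=0 → run A
t=5: queue=[A,B,D] q_used=1 → run A
t=6: queue=[B,D,A,G] q_used=0 → run B
t=7: queue=[B,D,A,G] q_used=1 → run B
t=8: queue=[D,A,G] q_used=0 → run D
t=9: queue=[D,A,G] q_used=1 → run D
t=10: queue=[A,G,D] q_used=0 → run A
t=11: queue=[A,G,D] q_used=1 → run A
t=12: queue=[G,D] q_used=0 → run G
t=13: queue=[G,D] q_used=1 → run G
t=14: queue=[D,G] q_used=0 → run D
t=15: queue=[D,G] q_used=1 → run D
t=16: queue=[G,D] q_used=0 → run G
t=17: queue=[D] q_used=0 → run D
t=18: queue=[D] q_used=1 → run D
t=19: queue=[D] q_used=0 → run D
t=20: (idle)
t=21: (idle)
t=22: (idle)
t=23: (idle)
t=24: (idle)
t=25: (idle)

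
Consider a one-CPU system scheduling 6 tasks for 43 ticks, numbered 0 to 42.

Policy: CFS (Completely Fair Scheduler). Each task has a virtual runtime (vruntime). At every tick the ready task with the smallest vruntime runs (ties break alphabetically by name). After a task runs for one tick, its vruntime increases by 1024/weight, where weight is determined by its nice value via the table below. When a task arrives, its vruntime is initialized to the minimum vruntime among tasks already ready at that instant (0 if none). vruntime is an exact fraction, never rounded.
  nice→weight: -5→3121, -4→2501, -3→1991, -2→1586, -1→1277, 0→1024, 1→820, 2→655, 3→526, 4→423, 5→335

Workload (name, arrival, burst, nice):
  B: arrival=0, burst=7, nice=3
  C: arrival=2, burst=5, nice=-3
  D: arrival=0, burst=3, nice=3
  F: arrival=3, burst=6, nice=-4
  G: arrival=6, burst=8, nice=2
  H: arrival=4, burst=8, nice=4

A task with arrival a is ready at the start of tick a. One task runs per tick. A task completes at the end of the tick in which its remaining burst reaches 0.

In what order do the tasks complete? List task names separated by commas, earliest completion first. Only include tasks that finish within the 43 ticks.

completion order = D, F, C, B, G, H

t=0: vr[B=0 D=0] → run B
t=1: vr[B=512/263 D=0] → run D
t=2: vr[B=512/263 C=512/263 D=512/263] → run B
t=3: vr[B=1024/263 C=512/263 D=512/263 F=512/263] → run C
t=4: vr[B=1024/263 C=1288704/523633 D=512/263 F=512/263 H=512/263] → run D
t=5: vr[B=1024/263 C=1288704/523633 D=1024/263 F=512/263 H=512/263] → run F
t=6: vr[B=1024/263 C=1288704/523633 D=1024/263 F=1549824/657763 G=512/263 H=512/263] → run G
t=7: vr[B=1024/263 C=1288704/523633 D=1024/263 F=1549824/657763 G=604672/172265 H=512/263] → run H
t=8: vr[B=1024/263 C=1288704/523633 D=1024/263 F=1549824/657763 G=604672/172265 H=485888/111249] → run F
t=9: vr[B=1024/263 C=1288704/523633 D=1024/263 F=1819136/657763 G=604672/172265 H=485888/111249] → run C
t=10: vr[B=1024/263 C=1558016/523633 D=1024/263 F=1819136/657763 G=604672/172265 H=485888/111249] → run F
t=11: vr[B=1024/263 C=1558016/523633 D=1024/263 F=2088448/657763 G=604672/172265 H=485888/111249] → run C
t=12: vr[B=1024/263 C=1827328/523633 D=1024/263 F=2088448/657763 G=604672/172265 H=485888/111249] → run F
t=13: vr[B=1024/263 C=1827328/523633 D=1024/263 F=2357760/657763 G=604672/172265 H=485888/111249] → run C
t=14: vr[B=1024/263 C=2096640/523633 D=1024/263 F=2357760/657763 G=604672/172265 H=485888/111249] → run G
t=15: vr[B=1024/263 C=2096640/523633 D=1024/263 F=2357760/657763 G=873984/172265 H=485888/111249] → run F
t=16: vr[B=1024/263 C=2096640/523633 D=1024/263 F=2627072/657763 G=873984/172265 H=485888/111249] → run B
t=17: vr[B=1536/263 C=2096640/523633 D=1024/263 F=2627072/657763 G=873984/172265 H=485888/111249] → run D
t=18: vr[B=1536/263 C=2096640/523633 F=2627072/657763 G=873984/172265 H=485888/111249] → run F
t=19: vr[B=1536/263 C=2096640/523633 G=873984/172265 H=485888/111249] → run C
t=20: vr[B=1536/263 G=873984/172265 H=485888/111249] → run H
t=21: vr[B=1536/263 G=873984/172265 H=755200/111249] → run G
t=22: vr[B=1536/263 G=1143296/172265 H=755200/111249] → run B
t=23: vr[B=2048/263 G=1143296/172265 H=755200/111249] → run G
t=24: vr[B=2048/263 G=1412608/172265 H=755200/111249] → run H
t=25: vr[B=2048/263 G=1412608/172265 H=341504/37083] → run B
t=26: vr[B=2560/263 G=1412608/172265 H=341504/37083] → run G
t=27: vr[B=2560/263 G=336384/34453 H=341504/37083] → run H
t=28: vr[B=2560/263 G=336384/34453 H=1293824/111249] → run B
t=29: vr[B=3072/263 G=336384/34453 H=1293824/111249] → run G
t=30: vr[B=3072/263 G=1951232/172265 H=1293824/111249] → run G
t=31: vr[B=3072/263 G=2220544/172265 H=1293824/111249] → run H
t=32: vr[B=3072/263 G=2220544/172265 H=1563136/111249] → run B
t=33: vr[G=2220544/172265 H=1563136/111249] → run G
t=34: vr[H=1563136/111249] → run H
t=35: vr[H=610816/37083] → run H
t=36: vr[H=2101760/111249] → run H
t=37: (idle)
t=38: (idle)
t=39: (idle)
t=40: (idle)
t=41: (idle)
t=42: (idle)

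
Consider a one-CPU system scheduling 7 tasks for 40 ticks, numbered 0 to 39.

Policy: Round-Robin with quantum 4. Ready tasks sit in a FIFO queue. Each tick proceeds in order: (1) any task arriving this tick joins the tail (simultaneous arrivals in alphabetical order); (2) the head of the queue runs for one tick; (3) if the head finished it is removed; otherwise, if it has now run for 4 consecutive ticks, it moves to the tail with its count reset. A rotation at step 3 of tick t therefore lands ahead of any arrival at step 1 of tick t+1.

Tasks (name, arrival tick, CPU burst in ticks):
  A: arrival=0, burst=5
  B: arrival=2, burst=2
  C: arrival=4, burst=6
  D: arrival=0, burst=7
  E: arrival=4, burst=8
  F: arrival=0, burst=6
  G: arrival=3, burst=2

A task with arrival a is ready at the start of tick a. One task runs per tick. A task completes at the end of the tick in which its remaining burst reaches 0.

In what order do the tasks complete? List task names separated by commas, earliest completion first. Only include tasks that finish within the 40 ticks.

t=0: queue=[A,D,F] q_used=0 → run A
t=1: queue=[A,D,F] q_used=1 → run A
t=2: queue=[A,D,F,B] q_used=2 → run A
t=3: queue=[A,D,F,B,G] q_used=3 → run A
t=4: queue=[D,F,B,G,A,C,E] q_used=0 → run D
t=5: queue=[D,F,B,G,A,C,E] q_used=1 → run D
t=6: queue=[D,F,B,G,A,C,E] q_used=2 → run D
t=7: queue=[D,F,B,G,A,C,E] q_used=3 → run D
t=8: queue=[F,B,G,A,C,E,D] q_used=0 → run F
t=9: queue=[F,B,G,A,C,E,D] q_used=1 → run F
t=10: queue=[F,B,G,A,C,E,D] q_used=2 → run F
t=11: queue=[F,B,G,A,C,E,D] q_used=3 → run F
t=12: queue=[B,G,A,C,E,D,F] q_used=0 → run B
t=13: queue=[B,G,A,C,E,D,F] q_used=1 → run B
t=14: queue=[G,A,C,E,D,F] q_used=0 → run G
t=15: queue=[G,A,C,E,D,F] q_used=1 → run G
t=16: queue=[A,C,E,D,F] q_used=0 → run A
t=17: queue=[C,E,D,F] q_used=0 → run C
t=18: queue=[C,E,D,F] q_used=1 → run C
t=19: queue=[C,E,D,F] q_used=2 → run C
t=20: queue=[C,E,D,F] q_used=3 → run C
t=21: queue=[E,D,F,C] q_used=0 → run E
t=22: queue=[E,D,F,C] q_used=1 → run E
t=23: queue=[E,D,F,C] q_used=2 → run E
t=24: queue=[E,D,F,C] q_used=3 → run E
t=25: queue=[D,F,C,E] q_used=0 → run D
t=26: queue=[D,F,C,E] q_used=1 → run D
t=27: queue=[D,F,C,E] q_used=2 → run D
t=28: queue=[F,C,E] q_used=0 → run F
t=29: queue=[F,C,E] q_used=1 → run F
t=30: queue=[C,E] q_used=0 → run C
t=31: queue=[C,E] q_used=1 → run C
t=32: queue=[E] q_used=0 → run E
t=33: queue=[E] q_used=1 → run E
t=34: queue=[E] q_used=2 → run E
t=35: queue=[E] q_used=3 → run E
t=36: (idle)
t=37: (idle)
t=38: (idle)
t=39: (idle)

completion order = B, G, A, D, F, C, E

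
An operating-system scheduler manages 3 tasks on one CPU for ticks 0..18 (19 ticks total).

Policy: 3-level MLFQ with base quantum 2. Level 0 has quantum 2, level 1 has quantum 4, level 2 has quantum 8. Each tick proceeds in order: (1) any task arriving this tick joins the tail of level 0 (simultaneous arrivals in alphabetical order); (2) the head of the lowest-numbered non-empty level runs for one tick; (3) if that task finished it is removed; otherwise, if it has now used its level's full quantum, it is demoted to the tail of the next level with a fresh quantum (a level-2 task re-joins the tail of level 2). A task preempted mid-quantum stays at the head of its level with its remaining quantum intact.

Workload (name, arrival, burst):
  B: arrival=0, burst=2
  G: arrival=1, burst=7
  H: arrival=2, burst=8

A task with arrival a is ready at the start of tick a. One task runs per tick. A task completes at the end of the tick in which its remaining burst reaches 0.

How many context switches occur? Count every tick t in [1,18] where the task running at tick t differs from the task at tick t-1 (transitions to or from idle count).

context switches = 7

t=0: L0/L1/L2 = B/-/- → run B
t=1: L0/L1/L2 = BG/-/- → run B
t=2: L0/L1/L2 = GH/-/- → run G
t=3: L0/L1/L2 = GH/-/- → run G
t=4: L0/L1/L2 = H/G/- → run H
t=5: L0/L1/L2 = H/G/- → run H
t=6: L0/L1/L2 = -/GH/- → run G
t=7: L0/L1/L2 = -/GH/- → run G
t=8: L0/L1/L2 = -/GH/- → run G
t=9: L0/L1/L2 = -/GH/- → run G
t=10: L0/L1/L2 = -/H/G → run H
t=11: L0/L1/L2 = -/H/G → run H
t=12: L0/L1/L2 = -/H/G → run H
t=13: L0/L1/L2 = -/H/G → run H
t=14: L0/L1/L2 = -/-/GH → run G
t=15: L0/L1/L2 = -/-/H → run H
t=16: L0/L1/L2 = -/-/H → run H
t=17: (idle)
t=18: (idle)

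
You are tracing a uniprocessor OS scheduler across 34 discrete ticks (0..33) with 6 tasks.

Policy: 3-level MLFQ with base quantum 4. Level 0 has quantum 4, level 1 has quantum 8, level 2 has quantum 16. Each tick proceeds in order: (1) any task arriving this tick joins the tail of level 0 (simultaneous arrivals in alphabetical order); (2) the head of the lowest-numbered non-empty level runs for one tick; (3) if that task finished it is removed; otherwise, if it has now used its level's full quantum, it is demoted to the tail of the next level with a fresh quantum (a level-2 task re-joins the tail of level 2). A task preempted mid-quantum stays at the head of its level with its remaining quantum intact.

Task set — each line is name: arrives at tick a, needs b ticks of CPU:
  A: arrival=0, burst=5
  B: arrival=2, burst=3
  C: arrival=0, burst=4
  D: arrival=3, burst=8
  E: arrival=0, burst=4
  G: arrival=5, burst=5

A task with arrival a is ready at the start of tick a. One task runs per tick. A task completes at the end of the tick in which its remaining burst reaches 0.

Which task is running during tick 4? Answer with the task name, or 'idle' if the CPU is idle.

running at tick 4 = C

t=0: L0/L1/L2 = ACE/-/- → run A
t=1: L0/L1/L2 = ACE/-/- → run A
t=2: L0/L1/L2 = ACEB/-/- → run A
t=3: L0/L1/L2 = ACEBD/-/- → run A
t=4: L0/L1/L2 = CEBD/A/- → run C
t=5: L0/L1/L2 = CEBDG/A/- → run C
t=6: L0/L1/L2 = CEBDG/A/- → run C
t=7: L0/L1/L2 = CEBDG/A/- → run C
t=8: L0/L1/L2 = EBDG/A/- → run E
t=9: L0/L1/L2 = EBDG/A/- → run E
t=10: L0/L1/L2 = EBDG/A/- → run E
t=11: L0/L1/L2 = EBDG/A/- → run E
t=12: L0/L1/L2 = BDG/A/- → run B
t=13: L0/L1/L2 = BDG/A/- → run B
t=14: L0/L1/L2 = BDG/A/- → run B
t=15: L0/L1/L2 = DG/A/- → run D
t=16: L0/L1/L2 = DG/A/- → run D
t=17: L0/L1/L2 = DG/A/- → run D
t=18: L0/L1/L2 = DG/A/- → run D
t=19: L0/L1/L2 = G/AD/- → run G
t=20: L0/L1/L2 = G/AD/- → run G
t=21: L0/L1/L2 = G/AD/- → run G
t=22: L0/L1/L2 = G/AD/- → run G
t=23: L0/L1/L2 = -/ADG/- → run A
t=24: L0/L1/L2 = -/DG/- → run D
t=25: L0/L1/L2 = -/DG/- → run D
t=26: L0/L1/L2 = -/DG/- → run D
t=27: L0/L1/L2 = -/DG/- → run D
t=28: L0/L1/L2 = -/G/- → run G
t=29: (idle)
t=30: (idle)
t=31: (idle)
t=32: (idle)
t=33: (idle)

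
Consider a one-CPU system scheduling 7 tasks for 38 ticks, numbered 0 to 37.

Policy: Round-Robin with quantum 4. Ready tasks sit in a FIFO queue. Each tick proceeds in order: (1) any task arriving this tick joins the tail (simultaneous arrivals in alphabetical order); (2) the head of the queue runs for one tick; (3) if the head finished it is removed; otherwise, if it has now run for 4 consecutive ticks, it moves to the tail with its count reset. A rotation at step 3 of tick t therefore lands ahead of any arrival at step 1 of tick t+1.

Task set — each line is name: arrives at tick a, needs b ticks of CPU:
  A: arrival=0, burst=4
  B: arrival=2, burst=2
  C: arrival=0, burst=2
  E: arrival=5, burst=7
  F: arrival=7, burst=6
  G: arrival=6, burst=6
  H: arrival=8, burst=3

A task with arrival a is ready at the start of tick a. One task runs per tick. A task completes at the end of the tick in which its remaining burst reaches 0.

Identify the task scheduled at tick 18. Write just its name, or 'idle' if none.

running at tick 18 = F

t=0: queue=[A,C] q_used=0 → run A
t=1: queue=[A,C] q_used=1 → run A
t=2: queue=[A,C,B] q_used=2 → run A
t=3: queue=[A,C,B] q_used=3 → run A
t=4: queue=[C,B] q_used=0 → run C
t=5: queue=[C,B,E] q_used=1 → run C
t=6: queue=[B,E,G] q_used=0 → run B
t=7: queue=[B,E,G,F] q_used=1 → run B
t=8: queue=[E,G,F,H] q_used=0 → run E
t=9: queue=[E,G,F,H] q_used=1 → run E
t=10: queue=[E,G,F,H] q_used=2 → run E
t=11: queue=[E,G,F,H] q_used=3 → run E
t=12: queue=[G,F,H,E] q_used=0 → run G
t=13: queue=[G,F,H,E] q_used=1 → run G
t=14: queue=[G,F,H,E] q_used=2 → run G
t=15: queue=[G,F,H,E] q_used=3 → run G
t=16: queue=[F,H,E,G] q_used=0 → run F
t=17: queue=[F,H,E,G] q_used=1 → run F
t=18: queue=[F,H,E,G] q_used=2 → run F
t=19: queue=[F,H,E,G] q_used=3 → run F
t=20: queue=[H,E,G,F] q_used=0 → run H
t=21: queue=[H,E,G,F] q_used=1 → run H
t=22: queue=[H,E,G,F] q_used=2 → run H
t=23: queue=[E,G,F] q_used=0 → run E
t=24: queue=[E,G,F] q_used=1 → run E
t=25: queue=[E,G,F] q_used=2 → run E
t=26: queue=[G,F] q_used=0 → run G
t=27: queue=[G,F] q_used=1 → run G
t=28: queue=[F] q_used=0 → run F
t=29: queue=[F] q_used=1 → run F
t=30: (idle)
t=31: (idle)
t=32: (idle)
t=33: (idle)
t=34: (idle)
t=35: (idle)
t=36: (idle)
t=37: (idle)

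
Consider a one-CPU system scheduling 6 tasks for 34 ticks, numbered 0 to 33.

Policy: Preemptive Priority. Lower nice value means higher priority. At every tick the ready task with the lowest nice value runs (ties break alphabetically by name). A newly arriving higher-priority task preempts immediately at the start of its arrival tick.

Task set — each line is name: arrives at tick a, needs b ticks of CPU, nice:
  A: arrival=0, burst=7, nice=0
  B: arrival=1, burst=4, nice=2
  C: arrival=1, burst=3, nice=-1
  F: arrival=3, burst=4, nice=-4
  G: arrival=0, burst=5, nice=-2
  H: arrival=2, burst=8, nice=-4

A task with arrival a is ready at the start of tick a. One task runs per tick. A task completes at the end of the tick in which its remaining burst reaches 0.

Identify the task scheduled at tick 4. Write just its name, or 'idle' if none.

t=0: ready={A,G} → run G
t=1: ready={A,B,C,G} → run G
t=2: ready={A,B,C,G,H} → run H
t=3: ready={A,B,C,F,G,H} → run F
t=4: ready={A,B,C,F,G,H} → run F
t=5: ready={A,B,C,F,G,H} → run F
t=6: ready={A,B,C,F,G,H} → run F
t=7: ready={A,B,C,G,H} → run H
t=8: ready={A,B,C,G,H} → run H
t=9: ready={A,B,C,G,H} → run H
t=10: ready={A,B,C,G,H} → run H
t=11: ready={A,B,C,G,H} → run H
t=12: ready={A,B,C,G,H} → run H
t=13: ready={A,B,C,G,H} → run H
t=14: ready={A,B,C,G} → run G
t=15: ready={A,B,C,G} → run G
t=16: ready={A,B,C,G} → run G
t=17: ready={A,B,C} → run C
t=18: ready={A,B,C} → run C
t=19: ready={A,B,C} → run C
t=20: ready={A,B} → run A
t=21: ready={A,B} → run A
t=22: ready={A,B} → run A
t=23: ready={A,B} → run A
t=24: ready={A,B} → run A
t=25: ready={A,B} → run A
t=26: ready={A,B} → run A
t=27: ready={B} → run B
t=28: ready={B} → run B
t=29: ready={B} → run B
t=30: ready={B} → run B
t=31: (idle)
t=32: (idle)
t=33: (idle)

running at tick 4 = F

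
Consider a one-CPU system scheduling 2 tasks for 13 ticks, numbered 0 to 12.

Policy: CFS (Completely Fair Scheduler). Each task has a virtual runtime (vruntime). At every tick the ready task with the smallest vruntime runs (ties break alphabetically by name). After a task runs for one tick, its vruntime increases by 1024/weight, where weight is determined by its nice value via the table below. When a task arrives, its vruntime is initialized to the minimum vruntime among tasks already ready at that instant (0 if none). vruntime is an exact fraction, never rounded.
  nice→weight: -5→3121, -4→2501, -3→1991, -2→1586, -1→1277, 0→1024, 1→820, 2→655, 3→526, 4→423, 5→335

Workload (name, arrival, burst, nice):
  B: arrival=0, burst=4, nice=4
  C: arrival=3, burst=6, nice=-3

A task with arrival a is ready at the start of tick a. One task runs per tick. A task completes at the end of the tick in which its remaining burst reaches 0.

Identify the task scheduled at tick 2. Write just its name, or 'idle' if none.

running at tick 2 = B

t=0: vr[B=0] → run B
t=1: vr[B=1024/423] → run B
t=2: vr[B=2048/423] → run B
t=3: vr[B=1024/141 C=1024/141] → run B
t=4: vr[C=1024/141] → run C
t=5: vr[C=2183168/280731] → run C
t=6: vr[C=2327552/280731] → run C
t=7: vr[C=2471936/280731] → run C
t=8: vr[C=2616320/280731] → run C
t=9: vr[C=2760704/280731] → run C
t=10: (idle)
t=11: (idle)
t=12: (idle)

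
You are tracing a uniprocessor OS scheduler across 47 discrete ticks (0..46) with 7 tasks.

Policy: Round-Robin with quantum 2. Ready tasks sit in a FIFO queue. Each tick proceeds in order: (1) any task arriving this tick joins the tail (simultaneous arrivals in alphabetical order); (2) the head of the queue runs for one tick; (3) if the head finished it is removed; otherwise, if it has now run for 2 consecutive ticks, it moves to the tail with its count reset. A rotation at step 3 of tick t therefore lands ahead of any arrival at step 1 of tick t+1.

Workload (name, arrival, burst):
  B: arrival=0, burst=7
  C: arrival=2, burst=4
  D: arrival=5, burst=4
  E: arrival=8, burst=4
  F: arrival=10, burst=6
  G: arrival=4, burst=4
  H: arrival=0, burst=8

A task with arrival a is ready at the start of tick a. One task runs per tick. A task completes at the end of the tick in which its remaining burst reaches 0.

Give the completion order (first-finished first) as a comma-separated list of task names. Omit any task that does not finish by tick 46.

completion order = C, G, D, B, E, H, F

t=0: queue=[B,H] q_used=0 → run B
t=1: queue=[B,H] q_used=1 → run B
t=2: queue=[H,B,C] q_used=0 → run H
t=3: queue=[H,B,C] q_used=1 → run H
t=4: queue=[B,C,H,G] q_used=0 → run B
t=5: queue=[B,C,H,G,D] q_used=1 → run B
t=6: queue=[C,H,G,D,B] q_used=0 → run C
t=7: queue=[C,H,G,D,B] q_used=1 → run C
t=8: queue=[H,G,D,B,C,E] q_used=0 → run H
t=9: queue=[H,G,D,B,C,E] q_used=1 → run H
t=10: queue=[G,D,B,C,E,H,F] q_used=0 → run G
t=11: queue=[G,D,B,C,E,H,F] q_used=1 → run G
t=12: queue=[D,B,C,E,H,F,G] q_used=0 → run D
t=13: queue=[D,B,C,E,H,F,G] q_used=1 → run D
t=14: queue=[B,C,E,H,F,G,D] q_used=0 → run B
t=15: queue=[B,C,E,H,F,G,D] q_used=1 → run B
t=16: queue=[C,E,H,F,G,D,B] q_used=0 → run C
t=17: queue=[C,E,H,F,G,D,B] q_used=1 → run C
t=18: queue=[E,H,F,G,D,B] q_used=0 → run E
t=19: queue=[E,H,F,G,D,B] q_used=1 → run E
t=20: queue=[H,F,G,D,B,E] q_used=0 → run H
t=21: queue=[H,F,G,D,B,E] q_used=1 → run H
t=22: queue=[F,G,D,B,E,H] q_used=0 → run F
t=23: queue=[F,G,D,B,E,H] q_used=1 → run F
t=24: queue=[G,D,B,E,H,F] q_used=0 → run G
t=25: queue=[G,D,B,E,H,F] q_used=1 → run G
t=26: queue=[D,B,E,H,F] q_used=0 → run D
t=27: queue=[D,B,E,H,F] q_used=1 → run D
t=28: queue=[B,E,H,F] q_used=0 → run B
t=29: queue=[E,H,F] q_used=0 → run E
t=30: queue=[E,H,F] q_used=1 → run E
t=31: queue=[H,F] q_used=0 → run H
t=32: queue=[H,F] q_used=1 → run H
t=33: queue=[F] q_used=0 → run F
t=34: queue=[F] q_used=1 → run F
t=35: queue=[F] q_used=0 → run F
t=36: queue=[F] q_used=1 → run F
t=37: (idle)
t=38: (idle)
t=39: (idle)
t=40: (idle)
t=41: (idle)
t=42: (idle)
t=43: (idle)
t=44: (idle)
t=45: (idle)
t=46: (idle)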